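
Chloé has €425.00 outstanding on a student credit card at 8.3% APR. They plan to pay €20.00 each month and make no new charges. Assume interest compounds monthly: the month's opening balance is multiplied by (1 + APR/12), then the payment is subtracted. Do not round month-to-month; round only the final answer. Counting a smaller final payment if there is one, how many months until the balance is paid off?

Monthly rate r = 8.3%/12 = 0.691667% = 0.00691667.
Recurrence: B ← B·(1+r) − €20.00.
Month 1: interest €2.94; balance after payment €407.94.
Month 2: interest €2.82; balance after payment €390.76.
Closed form: n = −ln(1 − rB₀/P)/ln(1+r) = −ln(0.85302)/ln(1.00692) ≈ 23.063, so the balance reaches zero during payment 24.

24 payments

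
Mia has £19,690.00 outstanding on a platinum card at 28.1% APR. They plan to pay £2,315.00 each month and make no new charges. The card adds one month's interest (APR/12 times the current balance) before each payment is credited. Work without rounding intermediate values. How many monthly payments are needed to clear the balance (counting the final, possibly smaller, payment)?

10 payments

Monthly rate r = 28.1%/12 = 2.34167% = 0.0234167.
Recurrence: B ← B·(1+r) − £2,315.00.
Month 1: interest £461.07; balance after payment £17,836.07.
Month 2: interest £417.66; balance after payment £15,938.74.
Closed form: n = −ln(1 − rB₀/P)/ln(1+r) = −ln(0.80083)/ln(1.02342) ≈ 9.596, so the balance reaches zero during payment 10.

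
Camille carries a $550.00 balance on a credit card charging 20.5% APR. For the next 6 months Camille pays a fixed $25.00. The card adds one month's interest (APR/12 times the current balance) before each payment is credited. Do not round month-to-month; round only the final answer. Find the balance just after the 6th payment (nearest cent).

$452.28

Monthly rate r = 20.5%/12 = 1.70833% = 0.0170833.
Each month: B ← B·(1+r) − $25.00.
Month 1: interest $9.40; balance after payment $534.40.
Month 2: interest $9.13; balance after payment $518.53.
Month 3: interest $8.86; balance after payment $502.38.
Month 4: interest $8.58; balance after payment $485.97.
Month 5: interest $8.30; balance after payment $469.27.
Month 6: interest $8.02; balance after payment $452.28.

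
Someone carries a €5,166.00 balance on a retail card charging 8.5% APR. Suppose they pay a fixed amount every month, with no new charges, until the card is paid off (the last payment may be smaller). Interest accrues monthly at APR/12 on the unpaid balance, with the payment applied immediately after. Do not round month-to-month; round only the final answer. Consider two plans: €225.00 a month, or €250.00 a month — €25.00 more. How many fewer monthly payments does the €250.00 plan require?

Monthly rate r = 8.5%/12 = 0.708333% = 0.00708333.
At €225.00/mo: n = ⌈−ln(1 − rB₀/P)/ln(1+r)⌉ = 26 payments (last €33.06); total interest = total paid − €5,166.00 = €492.06.
At €250.00/mo: 23 payments (last €105.53); total interest €439.53.
Payments saved = 26 − 23 = 3.

3 fewer payments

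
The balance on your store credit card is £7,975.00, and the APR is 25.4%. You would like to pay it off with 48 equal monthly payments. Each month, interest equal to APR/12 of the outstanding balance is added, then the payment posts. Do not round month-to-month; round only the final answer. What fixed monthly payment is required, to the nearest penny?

Monthly rate r = 25.4%/12 = 2.11667% = 0.0211667.
Level-payment amortization: P = B₀·r / (1 − (1+r)^(−n)) = 7975.00·0.0211667 / (1 − 1.02117^(−48)).
Denominator 1 − (1+r)^(−48) = 0.634100545.
P = 168.804 / 0.634100545 ≈ 266.21.

£266.21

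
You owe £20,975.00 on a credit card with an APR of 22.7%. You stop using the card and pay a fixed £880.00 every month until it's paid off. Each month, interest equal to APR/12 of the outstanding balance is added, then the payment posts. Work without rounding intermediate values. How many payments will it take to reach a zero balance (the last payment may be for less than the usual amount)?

Monthly rate r = 22.7%/12 = 1.89167% = 0.0189167.
Recurrence: B ← B·(1+r) − £880.00.
Month 1: interest £396.78; balance after payment £20,491.78.
Month 2: interest £387.64; balance after payment £19,999.41.
Closed form: n = −ln(1 − rB₀/P)/ln(1+r) = −ln(0.54912)/ln(1.01892) ≈ 31.987, so the balance reaches zero during payment 32.

32 months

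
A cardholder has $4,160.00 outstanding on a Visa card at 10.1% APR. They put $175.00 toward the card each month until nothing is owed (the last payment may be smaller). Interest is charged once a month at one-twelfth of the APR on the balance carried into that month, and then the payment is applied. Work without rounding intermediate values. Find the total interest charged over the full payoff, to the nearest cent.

Monthly rate r = 10.1%/12 = 0.841667% = 0.00841667.
Payoff takes n = ⌈−ln(1 − rB₀/P)/ln(1+r)⌉ = ⌈26.635⌉ = 27 payments; the last is $111.27.
Total paid = 26·$175.00 + $111.27 = $4,661.27.
Total interest = total paid − principal = $4,661.27 − $4,160.00 = $501.27.

$501.27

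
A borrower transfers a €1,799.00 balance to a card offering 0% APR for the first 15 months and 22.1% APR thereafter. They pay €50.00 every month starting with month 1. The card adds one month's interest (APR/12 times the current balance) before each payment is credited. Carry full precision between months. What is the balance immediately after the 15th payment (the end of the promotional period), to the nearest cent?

Promo months 1–15 at r₀ = 0%/12 = 0; months 16+ at r₁ = 22.1%/12 = 0.0184167.
After month 15 (no interest yet): B = €1,799.00 − 15·€50.00 = €1,049.00.

€1,049.00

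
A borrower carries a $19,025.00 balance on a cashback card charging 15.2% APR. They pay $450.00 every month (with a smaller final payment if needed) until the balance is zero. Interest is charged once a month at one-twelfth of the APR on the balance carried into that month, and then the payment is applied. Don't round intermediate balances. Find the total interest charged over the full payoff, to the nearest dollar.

Monthly rate r = 15.2%/12 = 1.26667% = 0.0126667.
Payoff takes n = ⌈−ln(1 − rB₀/P)/ln(1+r)⌉ = ⌈60.922⌉ = 61 payments; the last is $415.15.
Total paid = 60·$450.00 + $415.15 = $27,415.15.
Total interest = total paid − principal = $27,415.15 − $19,025.00 = $8,390.15.

$8,390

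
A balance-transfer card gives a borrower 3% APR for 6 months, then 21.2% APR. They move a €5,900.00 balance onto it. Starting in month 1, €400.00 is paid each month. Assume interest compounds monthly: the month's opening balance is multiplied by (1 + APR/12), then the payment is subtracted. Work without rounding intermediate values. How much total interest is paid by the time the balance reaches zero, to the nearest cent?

Promo months 1–6 at r₀ = 3%/12 = 0.0025; months 7+ at r₁ = 21.2%/12 = 0.0176667.
After month 6: iterate B ← B·(1+r₀) − €400.00 for 6 months → €3,574.00.
Then at r₁ with €400.00/mo: n₂ = −ln(1 − r₁·B/P)/ln(1+r₁) ≈ 9.81 → 10 more payments.
Total paid = 15·€400.00 + €324.59 = €6,324.59; interest = €6,324.59 − €5,900.00 = €424.59.

€424.59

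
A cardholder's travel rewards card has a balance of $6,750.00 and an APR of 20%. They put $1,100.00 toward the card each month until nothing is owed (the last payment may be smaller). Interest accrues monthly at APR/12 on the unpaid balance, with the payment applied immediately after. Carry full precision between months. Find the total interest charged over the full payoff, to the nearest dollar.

Monthly rate r = 20%/12 = 1.66667% = 0.0166667.
Payoff takes n = ⌈−ln(1 − rB₀/P)/ln(1+r)⌉ = ⌈6.527⌉ = 7 payments; the last is $582.11.
Total paid = 6·$1,100.00 + $582.11 = $7,182.11.
Total interest = total paid − principal = $7,182.11 − $6,750.00 = $432.11.

$432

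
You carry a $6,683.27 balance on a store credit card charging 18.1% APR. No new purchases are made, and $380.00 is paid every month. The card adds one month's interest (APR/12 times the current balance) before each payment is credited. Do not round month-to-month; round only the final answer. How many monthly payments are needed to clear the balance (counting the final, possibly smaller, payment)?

21 payments

Monthly rate r = 18.1%/12 = 1.50833% = 0.0150833.
Recurrence: B ← B·(1+r) − $380.00.
Month 1: interest $100.81; balance after payment $6,404.08.
Month 2: interest $96.59; balance after payment $6,120.67.
Closed form: n = −ln(1 − rB₀/P)/ln(1+r) = −ln(0.73472)/ln(1.01508) ≈ 20.591, so the balance reaches zero during payment 21.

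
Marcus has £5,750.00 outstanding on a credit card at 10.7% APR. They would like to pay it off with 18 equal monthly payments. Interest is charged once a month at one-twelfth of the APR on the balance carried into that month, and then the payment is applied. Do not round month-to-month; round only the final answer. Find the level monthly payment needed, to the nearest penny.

Monthly rate r = 10.7%/12 = 0.891667% = 0.00891667.
Level-payment amortization: P = B₀·r / (1 − (1+r)^(−n)) = 5750.00·0.00891667 / (1 − 1.00892^(−18)).
Denominator 1 − (1+r)^(−18) = 0.147676102.
P = 51.2708 / 0.147676102 ≈ 347.18.

£347.18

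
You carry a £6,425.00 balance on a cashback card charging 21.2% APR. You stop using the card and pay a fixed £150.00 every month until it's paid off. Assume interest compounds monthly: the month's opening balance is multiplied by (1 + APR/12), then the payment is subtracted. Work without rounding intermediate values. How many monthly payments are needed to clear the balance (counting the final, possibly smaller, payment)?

81 months

Monthly rate r = 21.2%/12 = 1.76667% = 0.0176667.
Recurrence: B ← B·(1+r) − £150.00.
Month 1: interest £113.51; balance after payment £6,388.51.
Month 2: interest £112.86; balance after payment £6,351.37.
Closed form: n = −ln(1 − rB₀/P)/ln(1+r) = −ln(0.24328)/ln(1.01767) ≈ 80.717, so the balance reaches zero during payment 81.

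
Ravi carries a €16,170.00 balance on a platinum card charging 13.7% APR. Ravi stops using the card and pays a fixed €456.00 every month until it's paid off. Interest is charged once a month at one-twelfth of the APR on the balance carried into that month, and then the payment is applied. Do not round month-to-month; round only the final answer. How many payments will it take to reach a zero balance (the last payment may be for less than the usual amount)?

Monthly rate r = 13.7%/12 = 1.14167% = 0.0114167.
Recurrence: B ← B·(1+r) − €456.00.
Month 1: interest €184.61; balance after payment €15,898.61.
Month 2: interest €181.51; balance after payment €15,624.12.
Closed form: n = −ln(1 − rB₀/P)/ln(1+r) = −ln(0.59516)/ln(1.01142) ≈ 45.712, so the balance reaches zero during payment 46.

46 months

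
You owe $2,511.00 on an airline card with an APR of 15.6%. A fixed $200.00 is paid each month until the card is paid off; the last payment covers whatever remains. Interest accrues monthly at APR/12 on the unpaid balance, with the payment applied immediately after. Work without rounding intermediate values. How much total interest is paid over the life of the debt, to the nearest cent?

Monthly rate r = 15.6%/12 = 1.3% = 0.013.
Payoff takes n = ⌈−ln(1 − rB₀/P)/ln(1+r)⌉ = ⌈13.796⌉ = 14 payments; the last is $159.35.
Total paid = 13·$200.00 + $159.35 = $2,759.35.
Total interest = total paid − principal = $2,759.35 − $2,511.00 = $248.35.

$248.35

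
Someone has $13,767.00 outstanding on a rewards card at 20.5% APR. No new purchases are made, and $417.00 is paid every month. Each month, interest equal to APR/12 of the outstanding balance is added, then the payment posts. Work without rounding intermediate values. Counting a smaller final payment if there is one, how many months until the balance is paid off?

50 months

Monthly rate r = 20.5%/12 = 1.70833% = 0.0170833.
Recurrence: B ← B·(1+r) − $417.00.
Month 1: interest $235.19; balance after payment $13,585.19.
Month 2: interest $232.08; balance after payment $13,400.27.
Closed form: n = −ln(1 − rB₀/P)/ln(1+r) = −ln(0.436)/ln(1.01708) ≈ 49.005, so the balance reaches zero during payment 50.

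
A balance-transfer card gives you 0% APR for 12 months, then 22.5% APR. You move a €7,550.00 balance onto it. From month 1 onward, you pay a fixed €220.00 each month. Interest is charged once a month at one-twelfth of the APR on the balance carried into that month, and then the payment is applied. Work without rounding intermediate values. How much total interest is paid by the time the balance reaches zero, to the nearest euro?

€1,510

Promo months 1–12 at r₀ = 0%/12 = 0; months 13+ at r₁ = 22.5%/12 = 0.01875.
After month 12 (no interest yet): B = €7,550.00 − 12·€220.00 = €4,910.00.
Then at r₁ with €220.00/mo: n₂ = −ln(1 − r₁·B/P)/ln(1+r₁) ≈ 29.18 → 30 more payments.
Total paid = 41·€220.00 + €40.22 = €9,060.22; interest = €9,060.22 − €7,550.00 = €1,510.22.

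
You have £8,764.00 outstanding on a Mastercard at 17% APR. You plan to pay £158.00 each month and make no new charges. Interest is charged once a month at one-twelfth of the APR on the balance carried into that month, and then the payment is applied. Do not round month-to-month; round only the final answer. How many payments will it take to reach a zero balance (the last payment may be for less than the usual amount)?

Monthly rate r = 17%/12 = 1.41667% = 0.0141667.
Recurrence: B ← B·(1+r) − £158.00.
Month 1: interest £124.16; balance after payment £8,730.16.
Month 2: interest £123.68; balance after payment £8,695.83.
Closed form: n = −ln(1 − rB₀/P)/ln(1+r) = −ln(0.2142)/ln(1.01417) ≈ 109.535, so the balance reaches zero during payment 110.

110 months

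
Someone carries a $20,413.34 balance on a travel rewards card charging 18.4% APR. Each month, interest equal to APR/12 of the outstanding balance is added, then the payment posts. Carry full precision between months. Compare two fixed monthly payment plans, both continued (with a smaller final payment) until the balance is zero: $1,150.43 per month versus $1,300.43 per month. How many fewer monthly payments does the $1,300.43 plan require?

Monthly rate r = 18.4%/12 = 1.53333% = 0.0153333.
At $1,150.43/mo: n = ⌈−ln(1 − rB₀/P)/ln(1+r)⌉ = 21 payments (last $1,000.41); total interest = total paid − $20,413.34 = $3,595.67.
At $1,300.43/mo: 19 payments (last $124.24); total interest $3,118.64.
Payments saved = 21 − 19 = 2.

2 fewer payments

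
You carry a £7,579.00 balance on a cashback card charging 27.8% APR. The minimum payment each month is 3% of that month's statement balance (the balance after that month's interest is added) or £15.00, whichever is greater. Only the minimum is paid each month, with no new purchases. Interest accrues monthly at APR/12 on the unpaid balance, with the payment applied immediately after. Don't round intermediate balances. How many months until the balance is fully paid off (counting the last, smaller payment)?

Monthly rate r = 27.8%/12 = 2.31667% = 0.0231667.
While 3% of the post-interest balance exceeds £15.00, each month B ← (B·(1+r))·(1 − 0.03), i.e. B shrinks by the factor (1+r)·0.97 = 0.99247.
This holds for months 1–363. Entering month 364 the balance is £487.85; 3% of the post-interest balance is now below £15.00, so the flat £15.00 minimum applies from here.
From month 364 a fixed £15.00 at rate r clears £487.85 in 62 more payments. Total: 363 + 62 = 425 months.

425 months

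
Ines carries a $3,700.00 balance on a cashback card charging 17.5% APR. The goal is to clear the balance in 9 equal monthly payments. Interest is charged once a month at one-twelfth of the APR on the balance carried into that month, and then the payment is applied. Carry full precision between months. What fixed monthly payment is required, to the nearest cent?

Monthly rate r = 17.5%/12 = 1.45833% = 0.0145833.
Level-payment amortization: P = B₀·r / (1 − (1+r)^(−n)) = 3700.00·0.0145833 / (1 − 1.01458^(−9)).
Denominator 1 − (1+r)^(−9) = 0.122169865.
P = 53.9583 / 0.122169865 ≈ 441.67.

$441.67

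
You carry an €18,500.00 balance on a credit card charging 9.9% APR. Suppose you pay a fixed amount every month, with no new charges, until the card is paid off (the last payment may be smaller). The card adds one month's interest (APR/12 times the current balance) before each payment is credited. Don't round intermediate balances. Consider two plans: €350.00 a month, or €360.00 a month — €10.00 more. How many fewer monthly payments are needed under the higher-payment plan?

2 fewer payments

Monthly rate r = 9.9%/12 = 0.825% = 0.00825.
At €350.00/mo: n = ⌈−ln(1 − rB₀/P)/ln(1+r)⌉ = 70 payments (last €252.18); total interest = total paid − €18,500.00 = €5,902.18.
At €360.00/mo: 68 payments (last €48.06); total interest €5,668.06.
Payments saved = 70 − 68 = 2.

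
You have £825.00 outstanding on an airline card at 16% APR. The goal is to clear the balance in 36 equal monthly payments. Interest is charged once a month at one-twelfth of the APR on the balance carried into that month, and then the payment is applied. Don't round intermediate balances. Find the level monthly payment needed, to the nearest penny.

Monthly rate r = 16%/12 = 1.33333% = 0.0133333.
Level-payment amortization: P = B₀·r / (1 − (1+r)^(−n)) = 825.00·0.0133333 / (1 − 1.01333^(−36)).
Denominator 1 − (1+r)^(−36) = 0.379250812.
P = 11 / 0.379250812 ≈ 29.00.

£29.00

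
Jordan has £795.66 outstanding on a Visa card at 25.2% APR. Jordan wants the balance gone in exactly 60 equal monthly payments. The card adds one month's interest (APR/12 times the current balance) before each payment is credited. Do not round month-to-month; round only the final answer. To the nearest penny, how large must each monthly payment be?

£23.45

Monthly rate r = 25.2%/12 = 2.1% = 0.021.
Level-payment amortization: P = B₀·r / (1 − (1+r)^(−n)) = 795.66·0.021 / (1 − 1.021^(−60)).
Denominator 1 − (1+r)^(−60) = 0.712620705.
P = 16.7089 / 0.712620705 ≈ 23.45.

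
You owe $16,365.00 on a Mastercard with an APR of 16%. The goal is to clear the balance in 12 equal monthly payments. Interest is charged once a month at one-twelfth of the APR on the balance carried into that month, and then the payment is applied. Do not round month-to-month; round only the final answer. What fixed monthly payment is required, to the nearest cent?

Monthly rate r = 16%/12 = 1.33333% = 0.0133333.
Level-payment amortization: P = B₀·r / (1 − (1+r)^(−n)) = 16365.00·0.0133333 / (1 − 1.01333^(−12)).
Denominator 1 − (1+r)^(−12) = 0.146954781.
P = 218.2 / 0.146954781 ≈ 1484.81.

$1,484.81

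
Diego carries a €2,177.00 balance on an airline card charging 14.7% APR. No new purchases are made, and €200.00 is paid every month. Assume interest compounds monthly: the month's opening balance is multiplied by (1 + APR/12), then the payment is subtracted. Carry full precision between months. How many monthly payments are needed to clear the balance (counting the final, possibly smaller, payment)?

12 payments

Monthly rate r = 14.7%/12 = 1.225% = 0.01225.
Recurrence: B ← B·(1+r) − €200.00.
Month 1: interest €26.67; balance after payment €2,003.67.
Month 2: interest €24.54; balance after payment €1,828.21.
Closed form: n = −ln(1 − rB₀/P)/ln(1+r) = −ln(0.86666)/ln(1.01225) ≈ 11.754, so the balance reaches zero during payment 12.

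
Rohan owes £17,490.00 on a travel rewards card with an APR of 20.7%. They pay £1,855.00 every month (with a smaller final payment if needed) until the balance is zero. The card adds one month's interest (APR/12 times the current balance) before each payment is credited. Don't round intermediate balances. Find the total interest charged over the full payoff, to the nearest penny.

Monthly rate r = 20.7%/12 = 1.725% = 0.01725.
Payoff takes n = ⌈−ln(1 − rB₀/P)/ln(1+r)⌉ = ⌈10.379⌉ = 11 payments; the last is £706.08.
Total paid = 10·£1,855.00 + £706.08 = £19,256.08.
Total interest = total paid − principal = £19,256.08 − £17,490.00 = £1,766.08.

£1,766.08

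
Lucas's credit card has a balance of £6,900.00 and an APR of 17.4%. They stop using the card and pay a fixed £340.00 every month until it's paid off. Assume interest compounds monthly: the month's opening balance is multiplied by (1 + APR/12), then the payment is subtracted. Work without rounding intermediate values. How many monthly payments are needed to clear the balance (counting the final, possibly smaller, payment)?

25 payments

Monthly rate r = 17.4%/12 = 1.45% = 0.0145.
Recurrence: B ← B·(1+r) − £340.00.
Month 1: interest £100.05; balance after payment £6,660.05.
Month 2: interest £96.57; balance after payment £6,416.62.
Closed form: n = −ln(1 − rB₀/P)/ln(1+r) = −ln(0.70574)/ln(1.0145) ≈ 24.209, so the balance reaches zero during payment 25.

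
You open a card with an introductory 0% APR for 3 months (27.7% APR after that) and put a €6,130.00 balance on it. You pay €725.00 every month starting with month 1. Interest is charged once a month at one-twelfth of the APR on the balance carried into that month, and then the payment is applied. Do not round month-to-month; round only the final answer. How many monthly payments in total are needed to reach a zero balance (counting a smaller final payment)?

9 months

Promo months 1–3 at r₀ = 0%/12 = 0; months 4+ at r₁ = 27.7%/12 = 0.0230833.
After month 3 (no interest yet): B = €6,130.00 − 3·€725.00 = €3,955.00.
Then at r₁ with €725.00/mo: n₂ = −ln(1 − r₁·B/P)/ln(1+r₁) ≈ 5.90 → 6 more payments.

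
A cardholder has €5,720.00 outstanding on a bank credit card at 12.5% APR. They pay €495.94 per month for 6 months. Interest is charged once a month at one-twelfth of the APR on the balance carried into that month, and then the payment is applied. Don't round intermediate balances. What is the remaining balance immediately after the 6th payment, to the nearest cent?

€3,032.72

Monthly rate r = 12.5%/12 = 1.04167% = 0.0104167.
Each month: B ← B·(1+r) − €495.94.
Month 1: interest €59.58; balance after payment €5,283.64.
Month 2: interest €55.04; balance after payment €4,842.74.
Month 3: interest €50.45; balance after payment €4,397.25.
Month 4: interest €45.80; balance after payment €3,947.11.
Month 5: interest €41.12; balance after payment €3,492.29.
Month 6: interest €36.38; balance after payment €3,032.72.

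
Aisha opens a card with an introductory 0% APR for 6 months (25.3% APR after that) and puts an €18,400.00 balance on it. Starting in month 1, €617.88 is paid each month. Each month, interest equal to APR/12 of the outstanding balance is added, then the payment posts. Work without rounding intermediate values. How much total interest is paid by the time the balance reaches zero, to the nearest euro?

Promo months 1–6 at r₀ = 0%/12 = 0; months 7+ at r₁ = 25.3%/12 = 0.0210833.
After month 6 (no interest yet): B = €18,400.00 − 6·€617.88 = €14,692.72.
Then at r₁ with €617.88/mo: n₂ = −ln(1 − r₁·B/P)/ln(1+r₁) ≈ 33.35 → 34 more payments.
Total paid = 39·€617.88 + €218.40 = €24,315.72; interest = €24,315.72 − €18,400.00 = €5,915.72.

€5,916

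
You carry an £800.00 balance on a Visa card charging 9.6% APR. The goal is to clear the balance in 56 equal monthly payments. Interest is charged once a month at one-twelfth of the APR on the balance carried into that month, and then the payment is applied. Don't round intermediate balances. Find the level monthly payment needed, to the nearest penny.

£17.78

Monthly rate r = 9.6%/12 = 0.8% = 0.008.
Level-payment amortization: P = B₀·r / (1 − (1+r)^(−n)) = 800.00·0.008 / (1 − 1.008^(−56)).
Denominator 1 − (1+r)^(−56) = 0.359955453.
P = 6.4 / 0.359955453 ≈ 17.78.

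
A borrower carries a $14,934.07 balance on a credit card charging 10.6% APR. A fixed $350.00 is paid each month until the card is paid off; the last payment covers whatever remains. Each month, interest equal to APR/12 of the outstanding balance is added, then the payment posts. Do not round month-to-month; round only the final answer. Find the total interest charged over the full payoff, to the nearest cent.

$3,892.75

Monthly rate r = 10.6%/12 = 0.883333% = 0.00883333.
Payoff takes n = ⌈−ln(1 − rB₀/P)/ln(1+r)⌉ = ⌈53.790⌉ = 54 payments; the last is $276.82.
Total paid = 53·$350.00 + $276.82 = $18,826.82.
Total interest = total paid − principal = $18,826.82 − $14,934.07 = $3,892.75.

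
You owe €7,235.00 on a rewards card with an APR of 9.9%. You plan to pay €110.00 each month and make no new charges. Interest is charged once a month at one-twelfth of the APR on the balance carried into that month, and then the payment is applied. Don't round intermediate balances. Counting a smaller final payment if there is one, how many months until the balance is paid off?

Monthly rate r = 9.9%/12 = 0.825% = 0.00825.
Recurrence: B ← B·(1+r) − €110.00.
Month 1: interest €59.69; balance after payment €7,184.69.
Month 2: interest €59.27; balance after payment €7,133.96.
Closed form: n = −ln(1 − rB₀/P)/ln(1+r) = −ln(0.45737)/ln(1.00825) ≈ 95.209, so the balance reaches zero during payment 96.

96 months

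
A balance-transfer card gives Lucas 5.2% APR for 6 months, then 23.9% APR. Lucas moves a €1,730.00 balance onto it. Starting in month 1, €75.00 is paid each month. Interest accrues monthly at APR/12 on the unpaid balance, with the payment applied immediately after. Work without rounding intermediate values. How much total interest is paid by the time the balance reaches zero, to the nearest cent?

€362.37

Promo months 1–6 at r₀ = 5.2%/12 = 0.00433333; months 7+ at r₁ = 23.9%/12 = 0.0199167.
After month 6: iterate B ← B·(1+r₀) − €75.00 for 6 months → €1,320.57.
Then at r₁ with €75.00/mo: n₂ = −ln(1 − r₁·B/P)/ln(1+r₁) ≈ 21.90 → 22 more payments.
Total paid = 27·€75.00 + €67.37 = €2,092.37; interest = €2,092.37 − €1,730.00 = €362.37.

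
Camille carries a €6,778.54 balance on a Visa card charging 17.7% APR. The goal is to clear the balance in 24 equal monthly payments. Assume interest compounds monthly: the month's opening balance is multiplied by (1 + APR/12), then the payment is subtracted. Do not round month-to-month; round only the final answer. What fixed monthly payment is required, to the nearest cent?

€337.43

Monthly rate r = 17.7%/12 = 1.475% = 0.01475.
Level-payment amortization: P = B₀·r / (1 − (1+r)^(−n)) = 6778.54·0.01475 / (1 − 1.01475^(−24)).
Denominator 1 − (1+r)^(−24) = 0.296308087.
P = 99.9835 / 0.296308087 ≈ 337.43.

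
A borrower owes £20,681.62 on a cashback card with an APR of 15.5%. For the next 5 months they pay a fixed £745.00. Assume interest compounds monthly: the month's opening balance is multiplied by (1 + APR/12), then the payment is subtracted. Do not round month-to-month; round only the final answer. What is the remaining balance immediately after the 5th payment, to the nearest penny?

£18,229.78

Monthly rate r = 15.5%/12 = 1.29167% = 0.0129167.
Each month: B ← B·(1+r) − £745.00.
Month 1: interest £267.14; balance after payment £20,203.76.
Month 2: interest £260.97; balance after payment £19,719.72.
Month 3: interest £254.71; balance after payment £19,229.44.
Month 4: interest £248.38; balance after payment £18,732.82.
Month 5: interest £241.97; balance after payment £18,229.78.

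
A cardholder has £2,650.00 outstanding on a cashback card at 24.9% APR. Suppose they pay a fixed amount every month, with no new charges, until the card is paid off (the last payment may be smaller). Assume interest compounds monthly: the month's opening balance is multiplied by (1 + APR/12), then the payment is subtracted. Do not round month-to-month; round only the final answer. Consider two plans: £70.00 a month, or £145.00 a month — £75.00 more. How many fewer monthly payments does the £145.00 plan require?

51 fewer payments

Monthly rate r = 24.9%/12 = 2.075% = 0.02075.
At £70.00/mo: n = ⌈−ln(1 − rB₀/P)/ln(1+r)⌉ = 75 payments (last £67.60); total interest = total paid − £2,650.00 = £2,597.60.
At £145.00/mo: 24 payments (last £31.45); total interest £716.45.
Payments saved = 75 − 24 = 51.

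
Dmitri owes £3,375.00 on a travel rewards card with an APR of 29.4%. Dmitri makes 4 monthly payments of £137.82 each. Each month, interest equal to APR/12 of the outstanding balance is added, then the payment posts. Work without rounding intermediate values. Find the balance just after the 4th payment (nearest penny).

Monthly rate r = 29.4%/12 = 2.45% = 0.0245.
Each month: B ← B·(1+r) − £137.82.
Month 1: interest £82.69; balance after payment £3,319.87.
Month 2: interest £81.34; balance after payment £3,263.38.
Month 3: interest £79.95; balance after payment £3,205.52.
Month 4: interest £78.54; balance after payment £3,146.23.

£3,146.23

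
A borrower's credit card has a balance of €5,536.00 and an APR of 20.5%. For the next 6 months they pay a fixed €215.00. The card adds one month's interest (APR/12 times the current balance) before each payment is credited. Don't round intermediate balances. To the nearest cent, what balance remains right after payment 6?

Monthly rate r = 20.5%/12 = 1.70833% = 0.0170833.
Each month: B ← B·(1+r) − €215.00.
Month 1: interest €94.57; balance after payment €5,415.57.
Month 2: interest €92.52; balance after payment €5,293.09.
Month 3: interest €90.42; balance after payment €5,168.51.
Month 4: interest €88.30; balance after payment €5,041.81.
Month 5: interest €86.13; balance after payment €4,912.94.
Month 6: interest €83.93; balance after payment €4,781.87.

€4,781.87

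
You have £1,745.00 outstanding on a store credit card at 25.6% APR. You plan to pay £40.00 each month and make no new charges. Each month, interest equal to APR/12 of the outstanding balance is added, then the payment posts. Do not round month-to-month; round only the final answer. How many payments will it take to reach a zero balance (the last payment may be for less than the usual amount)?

Monthly rate r = 25.6%/12 = 2.13333% = 0.0213333.
Recurrence: B ← B·(1+r) − £40.00.
Month 1: interest £37.23; balance after payment £1,742.23.
Month 2: interest £37.17; balance after payment £1,739.39.
Closed form: n = −ln(1 − rB₀/P)/ln(1+r) = −ln(0.069333)/ln(1.02133) ≈ 126.431, so the balance reaches zero during payment 127.

127 payments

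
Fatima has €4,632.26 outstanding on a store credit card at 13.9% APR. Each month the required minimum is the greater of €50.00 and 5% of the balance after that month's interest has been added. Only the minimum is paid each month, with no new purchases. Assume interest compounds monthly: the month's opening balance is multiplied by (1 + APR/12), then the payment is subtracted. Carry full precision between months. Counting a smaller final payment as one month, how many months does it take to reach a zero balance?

62 months

Monthly rate r = 13.9%/12 = 1.15833% = 0.0115833.
While 5% of the post-interest balance exceeds €50.00, each month B ← (B·(1+r))·(1 − 0.05), i.e. B shrinks by the factor (1+r)·0.95 = 0.961.
This holds for months 1–39. Entering month 40 the balance is €981.93; 5% of the post-interest balance is now below €50.00, so the flat €50.00 minimum applies from here.
From month 40 a fixed €50.00 at rate r clears €981.93 in 23 more payments. Total: 39 + 23 = 62 months.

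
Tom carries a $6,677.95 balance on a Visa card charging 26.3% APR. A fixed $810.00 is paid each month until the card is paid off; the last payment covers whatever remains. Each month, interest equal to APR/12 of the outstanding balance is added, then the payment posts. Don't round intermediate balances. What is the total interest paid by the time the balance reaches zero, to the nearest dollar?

Monthly rate r = 26.3%/12 = 2.19167% = 0.0219167.
Payoff takes n = ⌈−ln(1 − rB₀/P)/ln(1+r)⌉ = ⌈9.192⌉ = 10 payments; the last is $157.26.
Total paid = 9·$810.00 + $157.26 = $7,447.26.
Total interest = total paid − principal = $7,447.26 − $6,677.95 = $769.31.

$769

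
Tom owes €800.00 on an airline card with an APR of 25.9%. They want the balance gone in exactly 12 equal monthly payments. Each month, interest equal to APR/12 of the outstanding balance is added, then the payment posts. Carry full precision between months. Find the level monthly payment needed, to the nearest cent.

€76.39

Monthly rate r = 25.9%/12 = 2.15833% = 0.0215833.
Level-payment amortization: P = B₀·r / (1 − (1+r)^(−n)) = 800.00·0.0215833 / (1 − 1.02158^(−12)).
Denominator 1 − (1+r)^(−12) = 0.226047314.
P = 17.2667 / 0.226047314 ≈ 76.39.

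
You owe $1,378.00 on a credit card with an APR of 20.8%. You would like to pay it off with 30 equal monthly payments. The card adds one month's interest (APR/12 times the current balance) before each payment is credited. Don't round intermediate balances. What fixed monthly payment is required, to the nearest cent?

Monthly rate r = 20.8%/12 = 1.73333% = 0.0173333.
Level-payment amortization: P = B₀·r / (1 − (1+r)^(−n)) = 1378.00·0.0173333 / (1 − 1.01733^(−30)).
Denominator 1 − (1+r)^(−30) = 0.402824801.
P = 23.8853 / 0.402824801 ≈ 59.29.

$59.29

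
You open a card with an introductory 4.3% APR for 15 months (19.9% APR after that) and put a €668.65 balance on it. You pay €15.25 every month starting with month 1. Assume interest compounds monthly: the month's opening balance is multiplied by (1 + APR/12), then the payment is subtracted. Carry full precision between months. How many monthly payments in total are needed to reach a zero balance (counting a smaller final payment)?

Promo months 1–15 at r₀ = 4.3%/12 = 0.00358333; months 16+ at r₁ = 19.9%/12 = 0.0165833.
After month 15: iterate B ← B·(1+r₀) − €15.25 for 15 months → €470.93.
Then at r₁ with €15.25/mo: n₂ = −ln(1 − r₁·B/P)/ln(1+r₁) ≈ 43.63 → 44 more payments.

59 payments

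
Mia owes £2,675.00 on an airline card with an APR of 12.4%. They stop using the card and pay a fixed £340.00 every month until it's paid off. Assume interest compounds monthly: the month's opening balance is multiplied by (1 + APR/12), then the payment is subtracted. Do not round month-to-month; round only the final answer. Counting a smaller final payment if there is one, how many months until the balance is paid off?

Monthly rate r = 12.4%/12 = 1.03333% = 0.0103333.
Recurrence: B ← B·(1+r) − £340.00.
Month 1: interest £27.64; balance after payment £2,362.64.
Month 2: interest £24.41; balance after payment £2,047.06.
Closed form: n = −ln(1 − rB₀/P)/ln(1+r) = −ln(0.9187)/ln(1.01033) ≈ 8.248, so the balance reaches zero during payment 9.

9 payments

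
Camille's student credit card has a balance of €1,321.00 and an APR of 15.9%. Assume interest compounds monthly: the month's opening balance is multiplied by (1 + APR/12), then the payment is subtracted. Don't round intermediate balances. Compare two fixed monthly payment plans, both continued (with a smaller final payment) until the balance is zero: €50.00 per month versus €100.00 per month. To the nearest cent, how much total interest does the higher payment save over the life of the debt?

Monthly rate r = 15.9%/12 = 1.325% = 0.01325.
At €50.00/mo: n = ⌈−ln(1 − rB₀/P)/ln(1+r)⌉ = 33 payments (last €36.79); total interest = total paid − €1,321.00 = €315.79.
At €100.00/mo: 15 payments (last €61.92); total interest €140.92.
Interest saved = €315.79 − €140.92 = €174.87.

€174.87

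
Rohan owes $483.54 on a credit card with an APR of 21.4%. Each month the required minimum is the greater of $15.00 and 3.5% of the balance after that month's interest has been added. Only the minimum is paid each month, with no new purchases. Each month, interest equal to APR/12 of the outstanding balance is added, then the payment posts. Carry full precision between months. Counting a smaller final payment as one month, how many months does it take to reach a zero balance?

Monthly rate r = 21.4%/12 = 1.78333% = 0.0178333.
While 3.5% of the post-interest balance exceeds $15.00, each month B ← (B·(1+r))·(1 − 0.035), i.e. B shrinks by the factor (1+r)·0.965 = 0.98221.
This holds for months 1–8. Entering month 9 the balance is $418.86; 3.5% of the post-interest balance is now below $15.00, so the flat $15.00 minimum applies from here.
From month 9 a fixed $15.00 at rate r clears $418.86 in 39 more payments. Total: 8 + 39 = 47 months.

47 months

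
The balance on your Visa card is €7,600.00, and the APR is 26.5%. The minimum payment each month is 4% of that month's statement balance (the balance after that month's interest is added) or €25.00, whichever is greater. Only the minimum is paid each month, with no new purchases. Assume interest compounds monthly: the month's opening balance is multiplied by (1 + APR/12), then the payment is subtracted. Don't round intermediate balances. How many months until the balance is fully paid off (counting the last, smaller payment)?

Monthly rate r = 26.5%/12 = 2.20833% = 0.0220833.
While 4% of the post-interest balance exceeds €25.00, each month B ← (B·(1+r))·(1 − 0.04), i.e. B shrinks by the factor (1+r)·0.96 = 0.9812.
This holds for months 1–133. Entering month 134 the balance is €608.93; 4% of the post-interest balance is now below €25.00, so the flat €25.00 minimum applies from here.
From month 134 a fixed €25.00 at rate r clears €608.93 in 36 more payments. Total: 133 + 36 = 169 months.

169 months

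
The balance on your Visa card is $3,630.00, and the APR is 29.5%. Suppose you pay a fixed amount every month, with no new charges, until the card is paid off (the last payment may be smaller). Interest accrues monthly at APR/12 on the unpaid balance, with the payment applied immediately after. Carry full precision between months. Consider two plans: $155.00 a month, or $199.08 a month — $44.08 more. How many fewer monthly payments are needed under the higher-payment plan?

11 fewer payments

Monthly rate r = 29.5%/12 = 2.45833% = 0.0245833.
At $155.00/mo: n = ⌈−ln(1 − rB₀/P)/ln(1+r)⌉ = 36 payments (last $47.40); total interest = total paid − $3,630.00 = $1,842.40.
At $199.08/mo: 25 payments (last $97.29); total interest $1,245.21.
Payments saved = 36 − 25 = 11.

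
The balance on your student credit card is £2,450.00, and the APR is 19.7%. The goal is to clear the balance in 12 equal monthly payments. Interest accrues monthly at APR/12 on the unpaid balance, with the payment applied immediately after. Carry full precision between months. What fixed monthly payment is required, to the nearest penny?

£226.60

Monthly rate r = 19.7%/12 = 1.64167% = 0.0164167.
Level-payment amortization: P = B₀·r / (1 − (1+r)^(−n)) = 2450.00·0.0164167 / (1 − 1.01642^(−12)).
Denominator 1 − (1+r)^(−12) = 0.177494773.
P = 40.2208 / 0.177494773 ≈ 226.60.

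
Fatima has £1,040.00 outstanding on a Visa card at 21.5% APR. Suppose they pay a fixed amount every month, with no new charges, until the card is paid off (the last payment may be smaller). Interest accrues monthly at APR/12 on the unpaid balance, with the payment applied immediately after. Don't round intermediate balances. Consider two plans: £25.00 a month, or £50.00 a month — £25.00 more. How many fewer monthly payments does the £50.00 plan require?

51 fewer payments

Monthly rate r = 21.5%/12 = 1.79167% = 0.0179167.
At £25.00/mo: n = ⌈−ln(1 − rB₀/P)/ln(1+r)⌉ = 78 payments (last £0.61); total interest = total paid − £1,040.00 = £885.61.
At £50.00/mo: 27 payments (last £12.95); total interest £272.95.
Payments saved = 78 − 27 = 51.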